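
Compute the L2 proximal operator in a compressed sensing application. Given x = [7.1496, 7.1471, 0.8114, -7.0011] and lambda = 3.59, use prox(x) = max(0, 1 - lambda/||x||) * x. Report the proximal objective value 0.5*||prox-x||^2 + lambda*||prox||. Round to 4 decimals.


Step 1: Compute ||x||.
||x|| = 12.3236
Step 2: Compute scaling factor.
scale = max(0, 1 - 3.59/12.3236) = 0.7087
Step 3: prox(x) = [5.0668, 5.0651, 0.575, -4.9616]
||prox(x)|| = 8.7336
Step 4: Proximal objective.
0.5*||prox-x||^2 = 6.4441
lambda*||prox|| = 31.3536
Total = 37.7977


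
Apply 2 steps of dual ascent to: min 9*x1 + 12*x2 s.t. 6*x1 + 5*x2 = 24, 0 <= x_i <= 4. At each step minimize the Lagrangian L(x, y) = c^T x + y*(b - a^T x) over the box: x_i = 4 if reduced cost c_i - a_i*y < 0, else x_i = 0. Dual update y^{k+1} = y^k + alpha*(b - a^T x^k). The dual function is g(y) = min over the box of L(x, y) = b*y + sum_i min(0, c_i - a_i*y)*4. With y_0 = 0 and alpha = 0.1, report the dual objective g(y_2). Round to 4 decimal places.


Dual ascent for LP: min 9*x1 + 12*x2, 6*x1 + 5*x2 = 24, 0 <= x_i <= 4
Step 1: y^k = 0.0, reduced costs: (9.0, 12.0)
  x^k = (0.0, 0.0), subgradient = b - a^T x = 24.0
  y^{k+1} = 0.0 + 0.1*24.0 = 2.4
Step 2: y^k = 2.4, reduced costs: (-5.4, 0.0)
  x^k = (4.0, 0.0), subgradient = b - a^T x = 0.0
  y^{k+1} = 2.4 + 0.1*0.0 = 2.4
Dual objective at y_2 = 2.4: reduced costs (-5.4, 0.0), box minimizer x = (4.0, 0.0)
g(y_2) = b*y + (c1 - a1*y)*x1 + (c2 - a2*y)*x2 = 24*2.4 + (-5.4)*4.0 + 0.0*0.0 = 57.6 - 21.6 + 0.0 = 36.0


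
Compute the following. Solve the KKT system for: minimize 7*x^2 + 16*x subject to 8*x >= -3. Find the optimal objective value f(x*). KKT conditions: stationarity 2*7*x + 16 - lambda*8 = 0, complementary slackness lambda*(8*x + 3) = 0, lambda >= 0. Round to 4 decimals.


Step 1: Try lambda = 0 (constraint inactive).
x_unc = -16/(2*7) = -1.1429
Check: 8*-1.1429 = -9.1432 < -3 -- violated!
Step 2: Constraint must be active: 8*x = -3
x* = -3/8 = -0.375
lambda = (2*7*(-0.375) + 16)/8 = 1.3438
Step 3: Compute optimal value.
f(x*) = 7*(-0.375)^2 + 16*(-0.375) = -5.0156


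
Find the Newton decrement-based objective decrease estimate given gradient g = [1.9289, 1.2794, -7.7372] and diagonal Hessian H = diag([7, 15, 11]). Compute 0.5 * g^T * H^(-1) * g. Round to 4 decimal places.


Step 1: H is diagonal, so H^(-1) * g = [0.2756, 0.0853, -0.7034].
Step 2: g^T H^(-1) g = sum_i g_i^2 / H_ii
  = (1.9289)^2/7 + (1.2794)^2/15 + (-7.7372)^2/11
  = 0.5315 + 0.1091 + 5.4422 = 6.0829
Step 3: Objective decrease = 0.5 * g^T H^(-1) g = 3.0414


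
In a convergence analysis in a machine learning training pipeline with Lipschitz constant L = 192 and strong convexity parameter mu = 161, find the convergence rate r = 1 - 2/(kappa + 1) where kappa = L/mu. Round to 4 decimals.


Step 1: Compute the condition number.
kappa = L/mu = 192/161 = 1.1925
Step 2: Compute the convergence rate.
r = 1 - 2/(kappa + 1) = 1 - 2*mu/(L + mu) = (L - mu)/(L + mu) = 31/353 = 0.0878


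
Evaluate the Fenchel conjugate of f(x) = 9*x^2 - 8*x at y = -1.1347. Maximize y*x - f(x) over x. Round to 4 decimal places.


f*(y) = sup_x {y*x - a*x^2 - b*x} = sup_x {(y-b)*x - a*x^2}
FOC: (y - b) - 2a*x = 0 => x* = (y - b)/(2a)
x* = (-1.1347 + 8)/(2*9) = 0.3814
f*(-1.1347) = (y-b)^2/(4a) = (-1.1347 + 8)^2/(4*9)
= 47.1323/36 = 1.3092


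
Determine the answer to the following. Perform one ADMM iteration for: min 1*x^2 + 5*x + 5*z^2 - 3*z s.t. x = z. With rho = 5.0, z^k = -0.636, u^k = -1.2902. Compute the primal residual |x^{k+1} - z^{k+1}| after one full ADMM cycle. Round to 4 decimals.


ADMM iteration with rho = 5.0, z^k = -0.636, u^k = -1.2902
Step 1: x-update.
Minimize 1*x^2 + 5*x + (5.0/2)*(x + 0.636 - 1.2902)^2
FOC: (2*1 + 5.0)*x = -5 + 5.0*(-0.636 + 1.2902)
x^{k+1} = -0.247
Step 2: z-update.
Minimize 5*z^2 - 3*z + (5.0/2)*(-0.247 - z - 1.2902)^2
FOC: (2*5 + 5.0)*z = 3 + 5.0*(-0.247 - 1.2902)
z^{k+1} = -0.3124
Step 3: u-update.
u^{k+1} = -1.2902 - 0.247 + 0.3124 = -1.2248
Step 4: Primal residual = |-0.247 + 0.3124| = 0.0654


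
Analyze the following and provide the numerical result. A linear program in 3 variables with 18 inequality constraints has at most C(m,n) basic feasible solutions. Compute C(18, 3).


Each vertex corresponds to some choice of n active constraints out of m, so the number of vertices is at most C(m, n) = m! / (n!(m-n)!).
m = 18, n = 3
Numerator: 18 * 17 * 16
Denominator: 3! = 6
C(18, 3) = 816


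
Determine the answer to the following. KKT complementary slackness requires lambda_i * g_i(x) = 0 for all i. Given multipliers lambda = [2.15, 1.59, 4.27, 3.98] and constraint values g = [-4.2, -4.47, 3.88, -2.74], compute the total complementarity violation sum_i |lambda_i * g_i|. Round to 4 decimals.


KKT complementary slackness check:
lambda_1 * g_1 = 2.15 * -4.2 = -9.03
lambda_2 * g_2 = 1.59 * -4.47 = -7.1073
lambda_3 * g_3 = 4.27 * 3.88 = 16.5676
lambda_4 * g_4 = 3.98 * -2.74 = -10.9052
Total violation = 9.03 + 7.1073 + 16.5676 + 10.9052 = 43.6101


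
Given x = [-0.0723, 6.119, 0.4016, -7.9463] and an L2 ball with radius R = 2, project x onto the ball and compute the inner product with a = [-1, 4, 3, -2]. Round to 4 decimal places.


Step 1: Compute ||x|| (intermediates to 6 decimals).
||x|| = sqrt((-0.0723)^2 + 6.119^2 + 0.4016^2 + (-7.9463)^2) = 10.037547
Step 2: Project.
Since ||x|| > R, scale = R/||x|| = 2/10.037547 = 0.199252, proj(x) = scale * x
proj(x) = [-0.014406, 1.219223, 0.08002, -1.583316]
Step 3: Dot product.
a^T * proj(x) = -1*(-0.014406) + 4*1.219223 + 3*0.08002 - 2*(-1.583316) = 8.298


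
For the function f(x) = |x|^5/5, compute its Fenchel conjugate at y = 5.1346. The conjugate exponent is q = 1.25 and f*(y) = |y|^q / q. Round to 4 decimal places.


The conjugate exponent q satisfies 1/p + 1/q = 1.
p = 5, so q = 5/(5 - 1) = 1.25
|y|^q = 5.1346^1.25 = 7.7292
f*(5.1346) = 7.7292 / 1.25 = 6.1833


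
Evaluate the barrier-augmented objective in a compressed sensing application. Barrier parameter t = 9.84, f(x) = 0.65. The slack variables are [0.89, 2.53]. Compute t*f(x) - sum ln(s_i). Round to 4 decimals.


Step 1: Compute log-barrier.
ln values: [-0.1165, 0.9282]
phi = -(-0.1165 + 0.9282) = -0.8117
Step 2: Compute augmented objective.
t*f(x) = 9.84*0.65 = 6.396
Total = 6.396 - 0.8117 = 5.5843


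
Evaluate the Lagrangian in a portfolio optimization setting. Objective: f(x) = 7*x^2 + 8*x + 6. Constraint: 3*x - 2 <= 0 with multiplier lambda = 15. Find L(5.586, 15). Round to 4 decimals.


Step 1: Evaluate f(x).
f(5.586) = 7*5.586^2 + 8*5.586 + 6 = 269.1118
Step 2: Evaluate g(x).
g(5.586) = 3*5.586 - 2 = 14.758
Step 3: Compute Lagrangian.
L = 269.1118 + 15*14.758 = 490.4818


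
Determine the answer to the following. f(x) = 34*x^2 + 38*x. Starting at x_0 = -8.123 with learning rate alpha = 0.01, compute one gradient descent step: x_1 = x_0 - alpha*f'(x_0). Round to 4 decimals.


We compute the gradient at x_0 and apply the update.
f'(x) = 68*x + 38
f'(-8.123) = 68*-8.123 + 38 = -514.364
x_1 = -8.123 - 0.01*-514.364 = -2.9794


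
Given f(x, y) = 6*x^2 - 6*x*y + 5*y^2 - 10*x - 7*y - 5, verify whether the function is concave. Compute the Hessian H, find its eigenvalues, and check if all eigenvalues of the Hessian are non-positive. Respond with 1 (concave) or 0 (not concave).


The Hessian of f(x,y) = 6*x^2 - 6*x*y + 5*y^2 - 10*x - 7*y - 5 is:
H = [[12, -6], [-6, 10]]
Trace = 12 + 10 = 22
Determinant = 12*10 - (-6)^2 = 84
Discriminant = (22)^2 - 4*84 = 148.0
Eigenvalues: lambda_1 = 4.9172, lambda_2 = 17.0828
The function is not concave.

0


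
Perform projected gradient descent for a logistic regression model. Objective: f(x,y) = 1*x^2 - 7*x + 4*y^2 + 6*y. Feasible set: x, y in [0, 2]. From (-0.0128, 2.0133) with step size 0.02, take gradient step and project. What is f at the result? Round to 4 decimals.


Step 1: Compute gradient at (-0.0128, 2.0133).
grad_x = 2*1*-0.0128 - 7 = -7.0256
grad_y = 2*4*2.0133 + 6 = 22.1064
Step 2: Gradient step.
x_raw = -0.0128 - 0.02*-7.0256 = 0.1277
y_raw = 2.0133 - 0.02*22.1064 = 1.5712
Step 3: Project onto [0, 2].
x_proj = clip(0.1277) = 0.1277
y_proj = clip(1.5712) = 1.5712
Step 4: Evaluate f.
f(0.1277, 1.5712) = 18.4237


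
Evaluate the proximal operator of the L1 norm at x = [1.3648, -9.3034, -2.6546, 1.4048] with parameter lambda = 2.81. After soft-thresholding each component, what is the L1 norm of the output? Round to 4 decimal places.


Soft-thresholding with lambda = 2.81:
prox(1.3648) = sign(1.3648)*max(|1.3648| - 2.81, 0) = 0.0
prox(-9.3034) = sign(-9.3034)*max(|-9.3034| - 2.81, 0) = -6.4934
prox(-2.6546) = sign(-2.6546)*max(|-2.6546| - 2.81, 0) = 0.0
prox(1.4048) = sign(1.4048)*max(|1.4048| - 2.81, 0) = 0.0
prox(x) = [0.0, -6.4934, 0.0, 0.0]
||prox(x)||_1 = 0.0 + 6.4934 + 0.0 + 0.0 = 6.4934


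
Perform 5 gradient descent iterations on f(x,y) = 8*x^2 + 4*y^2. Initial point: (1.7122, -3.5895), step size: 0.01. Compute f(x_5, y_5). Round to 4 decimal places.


Gradient descent on f(x,y) = 8*x^2 + 4*y^2.
Starting point: (1.7122, -3.5895), alpha = 0.01
Step 1: grad_x = 2*8*1.7122 = 27.3952, grad_y = 2*4*-3.5895 = -28.716
  x_1 = 1.7122 - 0.01*27.3952 = 1.4382
  y_1 = -3.5895 - 0.01*-28.716 = -3.3023
Step 2: grad_x = 2*8*1.4382 = 23.012, grad_y = 2*4*-3.3023 = -26.4187
  x_2 = 1.4382 - 0.01*23.012 = 1.2081
  y_2 = -3.3023 - 0.01*-26.4187 = -3.0382
Step 3: grad_x = 2*8*1.2081 = 19.3301, grad_y = 2*4*-3.0382 = -24.3052
  x_3 = 1.2081 - 0.01*19.3301 = 1.0148
  y_3 = -3.0382 - 0.01*-24.3052 = -2.7951
Step 4: grad_x = 2*8*1.0148 = 16.2372, grad_y = 2*4*-2.7951 = -22.3608
  x_4 = 1.0148 - 0.01*16.2372 = 0.8525
  y_4 = -2.7951 - 0.01*-22.3608 = -2.5715
Step 5: grad_x = 2*8*0.8525 = 13.6393, grad_y = 2*4*-2.5715 = -20.5719
  x_5 = 0.8525 - 0.01*13.6393 = 0.7161
  y_5 = -2.5715 - 0.01*-20.5719 = -2.3658
f(0.7161, -2.3658) = 8*0.7161^2 + 4*(-2.3658)^2 = 26.4895


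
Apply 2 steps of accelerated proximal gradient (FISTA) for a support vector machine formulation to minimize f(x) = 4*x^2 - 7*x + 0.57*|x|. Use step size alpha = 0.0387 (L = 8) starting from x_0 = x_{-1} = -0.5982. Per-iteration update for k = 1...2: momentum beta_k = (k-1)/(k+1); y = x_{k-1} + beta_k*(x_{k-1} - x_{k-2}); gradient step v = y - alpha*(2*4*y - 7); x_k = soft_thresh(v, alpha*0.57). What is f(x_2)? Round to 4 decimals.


FISTA on f(x) = 4*x^2 - 7*x + 0.57*|x|
L = 8, alpha = 0.0387
Iteration 1: beta = 0.0, y = -0.5982 + 0.0*(-0.5982 + 0.5982) = -0.5982
  grad(y) = -11.7856, v = y - alpha*grad = -0.1421
  prox(v) = soft_thresh(-0.1421, 0.0221) = -0.12
Iteration 2: beta = 0.3333, y = -0.12 + 0.3333*(-0.12 + 0.5982) = 0.0393
  grad(y) = -6.6852, v = y - alpha*grad = 0.2981
  prox(v) = soft_thresh(0.2981, 0.0221) = 0.276
f(x_2) = 4*0.276^2 - 7*0.276 + 0.57*|0.276| = -1.47


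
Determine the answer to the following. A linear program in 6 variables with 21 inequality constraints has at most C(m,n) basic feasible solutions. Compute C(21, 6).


Each vertex corresponds to some choice of n active constraints out of m, so the number of vertices is at most C(m, n) = m! / (n!(m-n)!).
m = 21, n = 6
Numerator: 21 * 20 * 19 * 18 * 17 * 16
Denominator: 6! = 720
C(21, 6) = 54264


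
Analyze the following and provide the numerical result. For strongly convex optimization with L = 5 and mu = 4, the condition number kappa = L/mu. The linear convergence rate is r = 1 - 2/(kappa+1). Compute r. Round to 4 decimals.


Step 1: Compute the condition number.
kappa = L/mu = 5/4 = 1.25
Step 2: Compute the convergence rate.
r = 1 - 2/(kappa + 1) = 1 - 2*mu/(L + mu) = (L - mu)/(L + mu) = 1/9 = 0.1111


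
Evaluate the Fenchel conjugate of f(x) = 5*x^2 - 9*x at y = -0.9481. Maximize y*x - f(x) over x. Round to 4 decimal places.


f*(y) = sup_x {y*x - a*x^2 - b*x} = sup_x {(y-b)*x - a*x^2}
FOC: (y - b) - 2a*x = 0 => x* = (y - b)/(2a)
x* = (-0.9481 + 9)/(2*5) = 0.8052
f*(-0.9481) = (y-b)^2/(4a) = (-0.9481 + 9)^2/(4*5)
= 64.8331/20 = 3.2417


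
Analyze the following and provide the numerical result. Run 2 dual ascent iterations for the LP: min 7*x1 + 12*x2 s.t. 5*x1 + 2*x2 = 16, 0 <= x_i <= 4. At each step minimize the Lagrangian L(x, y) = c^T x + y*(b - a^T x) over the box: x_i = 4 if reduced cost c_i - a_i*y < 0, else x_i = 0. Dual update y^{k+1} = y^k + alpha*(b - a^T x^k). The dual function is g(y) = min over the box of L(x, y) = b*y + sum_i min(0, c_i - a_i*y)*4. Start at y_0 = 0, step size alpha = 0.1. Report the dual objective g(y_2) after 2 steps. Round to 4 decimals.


Dual ascent for LP: min 7*x1 + 12*x2, 5*x1 + 2*x2 = 16, 0 <= x_i <= 4
Step 1: y^k = 0.0, reduced costs: (7.0, 12.0)
  x^k = (0.0, 0.0), subgradient = b - a^T x = 16.0
  y^{k+1} = 0.0 + 0.1*16.0 = 1.6
Step 2: y^k = 1.6, reduced costs: (-1.0, 8.8)
  x^k = (4.0, 0.0), subgradient = b - a^T x = -4.0
  y^{k+1} = 1.6 + 0.1*-4.0 = 1.2
Dual objective at y_2 = 1.2: reduced costs (1.0, 9.6), box minimizer x = (0.0, 0.0)
g(y_2) = b*y + (c1 - a1*y)*x1 + (c2 - a2*y)*x2 = 16*1.2 + 1.0*0.0 + 9.6*0.0 = 19.2 + 0.0 + 0.0 = 19.2


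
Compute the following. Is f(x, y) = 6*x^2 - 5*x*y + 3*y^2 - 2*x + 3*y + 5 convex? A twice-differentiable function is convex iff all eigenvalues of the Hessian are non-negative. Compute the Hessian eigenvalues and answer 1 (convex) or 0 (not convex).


The Hessian of f(x,y) = 6*x^2 - 5*x*y + 3*y^2 - 2*x + 3*y + 5 is:
H = [[12, -5], [-5, 6]]
Trace = 12 + 6 = 18
Determinant = 12*6 - (-5)^2 = 47
Discriminant = (18)^2 - 4*47 = 136.0
Eigenvalues: lambda_1 = 3.169, lambda_2 = 14.831
The function is convex.

1


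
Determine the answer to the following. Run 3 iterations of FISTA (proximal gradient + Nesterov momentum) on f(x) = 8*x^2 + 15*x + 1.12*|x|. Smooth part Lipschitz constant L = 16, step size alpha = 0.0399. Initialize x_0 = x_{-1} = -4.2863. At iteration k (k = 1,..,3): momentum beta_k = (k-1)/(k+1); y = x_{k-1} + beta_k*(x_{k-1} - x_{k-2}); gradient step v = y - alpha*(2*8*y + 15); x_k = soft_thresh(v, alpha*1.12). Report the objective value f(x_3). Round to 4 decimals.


FISTA on f(x) = 8*x^2 + 15*x + 1.12*|x|
L = 16, alpha = 0.0399
Iteration 1: beta = 0.0, y = -4.2863 + 0.0*(-4.2863 + 4.2863) = -4.2863
  grad(y) = -53.5808, v = y - alpha*grad = -2.1484
  prox(v) = soft_thresh(-2.1484, 0.0447) = -2.1037
Iteration 2: beta = 0.3333, y = -2.1037 + 0.3333*(-2.1037 + 4.2863) = -1.3762
  grad(y) = -7.0195, v = y - alpha*grad = -1.0961
  prox(v) = soft_thresh(-1.0961, 0.0447) = -1.0515
Iteration 3: beta = 0.5, y = -1.0515 + 0.5*(-1.0515 + 2.1037) = -0.5253
  grad(y) = 6.5951, v = y - alpha*grad = -0.7885
  prox(v) = soft_thresh(-0.7885, 0.0447) = -0.7438
f(x_3) = 8*(-0.7438)^2 + 15*(-0.7438) + 1.12*|-0.7438| = -5.898


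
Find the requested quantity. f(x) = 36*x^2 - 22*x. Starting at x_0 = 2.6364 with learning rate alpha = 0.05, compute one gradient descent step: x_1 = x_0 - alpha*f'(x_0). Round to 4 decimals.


We compute the gradient at x_0 and apply the update.
f'(x) = 72*x - 22
f'(2.6364) = 72*2.6364 - 22 = 167.8208
x_1 = 2.6364 - 0.05*167.8208 = -5.7546


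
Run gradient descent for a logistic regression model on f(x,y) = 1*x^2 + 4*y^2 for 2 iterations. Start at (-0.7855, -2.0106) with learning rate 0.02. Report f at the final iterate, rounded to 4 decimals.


Gradient descent on f(x,y) = 1*x^2 + 4*y^2.
Starting point: (-0.7855, -2.0106), alpha = 0.02
Step 1: grad_x = 2*1*-0.7855 = -1.571, grad_y = 2*4*-2.0106 = -16.0848
  x_1 = -0.7855 - 0.02*-1.571 = -0.7541
  y_1 = -2.0106 - 0.02*-16.0848 = -1.6889
Step 2: grad_x = 2*1*-0.7541 = -1.5082, grad_y = 2*4*-1.6889 = -13.5112
  x_2 = -0.7541 - 0.02*-1.5082 = -0.7239
  y_2 = -1.6889 - 0.02*-13.5112 = -1.4187
f(-0.7239, -1.4187) = 1*(-0.7239)^2 + 4*(-1.4187)^2 = 8.5747


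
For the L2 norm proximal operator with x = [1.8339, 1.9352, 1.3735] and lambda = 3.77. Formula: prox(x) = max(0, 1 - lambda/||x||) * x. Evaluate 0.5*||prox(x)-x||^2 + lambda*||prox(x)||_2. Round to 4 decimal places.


Step 1: Compute ||x||.
||x|| = 2.9991
Step 2: Compute scaling factor.
scale = max(0, 1 - 3.77/2.9991) = 0.0
Step 3: prox(x) = [0.0, 0.0, 0.0]
||prox(x)|| = 0.0
Step 4: Proximal objective.
0.5*||prox-x||^2 = 4.4973
lambda*||prox|| = 0.0
Total = 4.4973


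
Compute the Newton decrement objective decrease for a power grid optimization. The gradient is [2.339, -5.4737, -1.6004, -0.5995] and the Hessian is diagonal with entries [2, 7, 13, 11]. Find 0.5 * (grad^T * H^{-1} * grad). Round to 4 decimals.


Step 1: H is diagonal, so H^(-1) * g = [1.1695, -0.782, -0.1231, -0.0545].
Step 2: g^T H^(-1) g = sum_i g_i^2 / H_ii
  = (2.339)^2/2 + (-5.4737)^2/7 + (-1.6004)^2/13 + (-0.5995)^2/11
  = 2.7355 + 4.2802 + 0.197 + 0.0327 = 7.2454
Step 3: Objective decrease = 0.5 * g^T H^(-1) g = 3.6227


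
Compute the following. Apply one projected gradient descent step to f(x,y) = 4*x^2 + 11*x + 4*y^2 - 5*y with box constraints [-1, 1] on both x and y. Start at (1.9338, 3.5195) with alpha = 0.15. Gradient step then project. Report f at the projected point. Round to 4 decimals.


Step 1: Compute gradient at (1.9338, 3.5195).
grad_x = 2*4*1.9338 + 11 = 26.4704
grad_y = 2*4*3.5195 - 5 = 23.156
Step 2: Gradient step.
x_raw = 1.9338 - 0.15*26.4704 = -2.0368
y_raw = 3.5195 - 0.15*23.156 = 0.0461
Step 3: Project onto [-1, 1].
x_proj = clip(-2.0368) = -1.0
y_proj = clip(0.0461) = 0.0461
Step 4: Evaluate f.
f(-1.0, 0.0461) = -7.222


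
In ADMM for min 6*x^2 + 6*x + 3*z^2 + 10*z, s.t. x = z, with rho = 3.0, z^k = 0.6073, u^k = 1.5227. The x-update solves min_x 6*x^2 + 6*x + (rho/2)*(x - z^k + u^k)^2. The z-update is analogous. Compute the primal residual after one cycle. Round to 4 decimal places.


ADMM iteration with rho = 3.0, z^k = 0.6073, u^k = 1.5227
Step 1: x-update.
Minimize 6*x^2 + 6*x + (3.0/2)*(x - 0.6073 + 1.5227)^2
FOC: (2*6 + 3.0)*x = -6 + 3.0*(0.6073 - 1.5227)
x^{k+1} = -0.5831
Step 2: z-update.
Minimize 3*z^2 + 10*z + (3.0/2)*(-0.5831 - z + 1.5227)^2
FOC: (2*3 + 3.0)*z = -10 + 3.0*(-0.5831 + 1.5227)
z^{k+1} = -0.7979
Step 3: u-update.
u^{k+1} = 1.5227 - 0.5831 + 0.7979 = 1.7375
Step 4: Primal residual = |-0.5831 + 0.7979| = 0.2148


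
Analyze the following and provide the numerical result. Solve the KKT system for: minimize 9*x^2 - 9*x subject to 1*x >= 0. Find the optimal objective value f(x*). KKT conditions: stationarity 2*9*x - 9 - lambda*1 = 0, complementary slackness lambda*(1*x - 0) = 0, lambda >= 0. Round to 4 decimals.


Step 1: Try lambda = 0 (constraint inactive).
Stationarity: 2*9*x - 9 = 0
x* = 9/(2*9) = 0.5
Check constraint: 1*0.5 = 0.5 >= 0 -- satisfied.
Step 2: Compute optimal value.
f(x*) = 9*0.5^2 - 9*0.5 = -2.25


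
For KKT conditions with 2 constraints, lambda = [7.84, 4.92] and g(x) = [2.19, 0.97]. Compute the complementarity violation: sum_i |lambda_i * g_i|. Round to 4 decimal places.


KKT complementary slackness check:
lambda_1 * g_1 = 7.84 * 2.19 = 17.1696
lambda_2 * g_2 = 4.92 * 0.97 = 4.7724
Total violation = 17.1696 + 4.7724 = 21.942


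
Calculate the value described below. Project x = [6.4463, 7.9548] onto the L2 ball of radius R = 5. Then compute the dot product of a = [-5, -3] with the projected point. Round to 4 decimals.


Step 1: Compute ||x|| (intermediates to 6 decimals).
||x|| = sqrt(6.4463^2 + 7.9548^2) = 10.238829
Step 2: Project.
Since ||x|| > R, scale = R/||x|| = 5/10.238829 = 0.488337, proj(x) = scale * x
proj(x) = [3.147967, 3.884623]
Step 3: Dot product.
a^T * proj(x) = -5*3.147967 - 3*3.884623 = -27.3937


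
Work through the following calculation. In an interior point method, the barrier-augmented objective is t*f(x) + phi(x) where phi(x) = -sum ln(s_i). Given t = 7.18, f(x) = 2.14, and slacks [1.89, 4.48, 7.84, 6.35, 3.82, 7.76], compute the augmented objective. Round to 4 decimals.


Step 1: Compute log-barrier.
ln values: [0.6366, 1.4996, 2.0592, 1.8485, 1.3403, 2.049]
phi = -(0.6366 + 1.4996 + 2.0592 + 1.8485 + 1.3403 + 2.049) = -9.4331
Step 2: Compute augmented objective.
t*f(x) = 7.18*2.14 = 15.3652
Total = 15.3652 - 9.4331 = 5.9321


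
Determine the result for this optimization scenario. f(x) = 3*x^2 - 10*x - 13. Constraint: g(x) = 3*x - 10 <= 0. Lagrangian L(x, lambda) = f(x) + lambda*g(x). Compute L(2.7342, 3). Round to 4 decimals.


Step 1: Evaluate f(x).
f(2.7342) = 3*2.7342^2 - 10*2.7342 - 13 = -17.9145
Step 2: Evaluate g(x).
g(2.7342) = 3*2.7342 - 10 = -1.7974
Step 3: Compute Lagrangian.
L = -17.9145 + 3*-1.7974 = -23.3067


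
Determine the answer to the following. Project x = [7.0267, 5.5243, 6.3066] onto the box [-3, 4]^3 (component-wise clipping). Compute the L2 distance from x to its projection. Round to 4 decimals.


Project each component onto [-3, 4].
clip(7.0267) = 4.0, clip(5.5243) = 4.0, clip(6.3066) = 4.0
Projection = [4.0, 4.0, 4.0]
Squared diffs: [9.1609, 2.3235, 5.3204]
Distance = sqrt(16.8048) = 4.0994


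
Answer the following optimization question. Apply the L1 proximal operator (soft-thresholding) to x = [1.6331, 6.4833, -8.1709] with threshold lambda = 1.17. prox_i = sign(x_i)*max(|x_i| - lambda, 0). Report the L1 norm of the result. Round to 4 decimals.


Soft-thresholding with lambda = 1.17:
prox(1.6331) = sign(1.6331)*max(|1.6331| - 1.17, 0) = 0.4631
prox(6.4833) = sign(6.4833)*max(|6.4833| - 1.17, 0) = 5.3133
prox(-8.1709) = sign(-8.1709)*max(|-8.1709| - 1.17, 0) = -7.0009
prox(x) = [0.4631, 5.3133, -7.0009]
||prox(x)||_1 = 0.4631 + 5.3133 + 7.0009 = 12.7773


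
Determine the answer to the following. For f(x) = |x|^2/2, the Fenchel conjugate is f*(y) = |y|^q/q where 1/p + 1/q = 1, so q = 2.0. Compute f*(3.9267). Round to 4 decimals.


The conjugate exponent q satisfies 1/p + 1/q = 1.
p = 2, so q = 2/(2 - 1) = 2.0
|y|^q = 3.9267^2.0 = 15.419
f*(3.9267) = 15.419 / 2.0 = 7.7095


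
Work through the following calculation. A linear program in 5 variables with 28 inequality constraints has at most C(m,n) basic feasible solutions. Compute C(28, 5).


Each vertex corresponds to some choice of n active constraints out of m, so the number of vertices is at most C(m, n) = m! / (n!(m-n)!).
m = 28, n = 5
Numerator: 28 * 27 * 26 * 25 * 24
Denominator: 5! = 120
C(28, 5) = 98280


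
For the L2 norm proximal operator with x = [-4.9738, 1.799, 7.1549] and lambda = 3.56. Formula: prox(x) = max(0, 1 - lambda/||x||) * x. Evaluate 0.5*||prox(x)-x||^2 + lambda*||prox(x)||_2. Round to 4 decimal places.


Step 1: Compute ||x||.
||x|| = 8.8976
Step 2: Compute scaling factor.
scale = max(0, 1 - 3.56/8.8976) = 0.5999
Step 3: prox(x) = [-2.9837, 1.0792, 4.2922]
||prox(x)|| = 5.3376
Step 4: Proximal objective.
0.5*||prox-x||^2 = 6.3368
lambda*||prox|| = 19.0019
Total = 25.3387


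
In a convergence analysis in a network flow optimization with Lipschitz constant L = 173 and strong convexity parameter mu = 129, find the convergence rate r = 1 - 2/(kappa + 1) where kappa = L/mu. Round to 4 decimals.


Step 1: Compute the condition number.
kappa = L/mu = 173/129 = 1.3411
Step 2: Compute the convergence rate.
r = 1 - 2/(kappa + 1) = 1 - 2*mu/(L + mu) = (L - mu)/(L + mu) = 44/302 = 0.1457


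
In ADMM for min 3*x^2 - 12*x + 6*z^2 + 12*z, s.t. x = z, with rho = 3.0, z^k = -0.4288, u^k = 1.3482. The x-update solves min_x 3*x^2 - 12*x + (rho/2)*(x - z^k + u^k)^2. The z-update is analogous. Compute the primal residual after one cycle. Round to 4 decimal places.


ADMM iteration with rho = 3.0, z^k = -0.4288, u^k = 1.3482
Step 1: x-update.
Minimize 3*x^2 - 12*x + (3.0/2)*(x + 0.4288 + 1.3482)^2
FOC: (2*3 + 3.0)*x = 12 + 3.0*(-0.4288 - 1.3482)
x^{k+1} = 0.741
Step 2: z-update.
Minimize 6*z^2 + 12*z + (3.0/2)*(0.741 - z + 1.3482)^2
FOC: (2*6 + 3.0)*z = -12 + 3.0*(0.741 + 1.3482)
z^{k+1} = -0.3822
Step 3: u-update.
u^{k+1} = 1.3482 + 0.741 + 0.3822 = 2.4714
Step 4: Primal residual = |0.741 + 0.3822| = 1.1232


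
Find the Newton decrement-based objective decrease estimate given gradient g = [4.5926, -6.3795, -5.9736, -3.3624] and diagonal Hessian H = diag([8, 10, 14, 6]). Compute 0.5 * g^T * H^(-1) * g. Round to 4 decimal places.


Step 1: H is diagonal, so H^(-1) * g = [0.5741, -0.638, -0.4267, -0.5604].
Step 2: g^T H^(-1) g = sum_i g_i^2 / H_ii
  = (4.5926)^2/8 + (-6.3795)^2/10 + (-5.9736)^2/14 + (-3.3624)^2/6
  = 2.6365 + 4.0698 + 2.5488 + 1.8843 = 11.1394
Step 3: Objective decrease = 0.5 * g^T H^(-1) g = 5.5697


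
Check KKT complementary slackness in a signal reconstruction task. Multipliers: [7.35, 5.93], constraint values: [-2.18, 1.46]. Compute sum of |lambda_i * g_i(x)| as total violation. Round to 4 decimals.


KKT complementary slackness check:
lambda_1 * g_1 = 7.35 * -2.18 = -16.023
lambda_2 * g_2 = 5.93 * 1.46 = 8.6578
Total violation = 16.023 + 8.6578 = 24.6808


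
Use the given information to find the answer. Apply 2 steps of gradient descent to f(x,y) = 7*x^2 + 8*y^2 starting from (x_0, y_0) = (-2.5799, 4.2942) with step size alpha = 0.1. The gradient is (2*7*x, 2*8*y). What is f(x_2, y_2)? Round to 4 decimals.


Gradient descent on f(x,y) = 7*x^2 + 8*y^2.
Starting point: (-2.5799, 4.2942), alpha = 0.1
Step 1: grad_x = 2*7*-2.5799 = -36.1186, grad_y = 2*8*4.2942 = 68.7072
  x_1 = -2.5799 - 0.1*-36.1186 = 1.032
  y_1 = 4.2942 - 0.1*68.7072 = -2.5765
Step 2: grad_x = 2*7*1.032 = 14.4474, grad_y = 2*8*-2.5765 = -41.2243
  x_2 = 1.032 - 0.1*14.4474 = -0.4128
  y_2 = -2.5765 - 0.1*-41.2243 = 1.5459
f(-0.4128, 1.5459) = 7*(-0.4128)^2 + 8*1.5459^2 = 20.3115


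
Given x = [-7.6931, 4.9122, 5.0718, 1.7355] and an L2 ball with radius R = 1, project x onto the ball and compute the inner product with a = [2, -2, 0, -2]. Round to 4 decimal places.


Step 1: Compute ||x|| (intermediates to 6 decimals).
||x|| = sqrt((-7.6931)^2 + 4.9122^2 + 5.0718^2 + 1.7355^2) = 10.585302
Step 2: Project.
Since ||x|| > R, scale = R/||x|| = 1/10.585302 = 0.094471, proj(x) = scale * x
proj(x) = [-0.726775, 0.46406, 0.479138, 0.163954]
Step 3: Dot product.
a^T * proj(x) = 2*(-0.726775) - 2*0.46406 + 0*0.479138 - 2*0.163954 = -2.7096


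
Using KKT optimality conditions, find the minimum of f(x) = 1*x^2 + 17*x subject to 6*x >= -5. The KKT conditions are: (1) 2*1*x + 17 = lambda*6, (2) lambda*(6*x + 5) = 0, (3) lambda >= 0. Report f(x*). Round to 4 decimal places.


Step 1: Try lambda = 0 (constraint inactive).
x_unc = -17/(2*1) = -8.5
Check: 6*-8.5 = -51.0 < -5 -- violated!
Step 2: Constraint must be active: 6*x = -5
x* = -5/6 = -0.8333 (rounded; the exact value -5/6 is used below)
lambda = (2*1*(-5/6) + 17)/6 = 2.5556
Step 3: Compute optimal value.
f(x*) = 1*(-5/6)^2 + 17*(-5/6) = -13.4722


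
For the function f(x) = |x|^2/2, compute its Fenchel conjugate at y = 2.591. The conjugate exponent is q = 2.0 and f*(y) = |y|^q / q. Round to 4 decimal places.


The conjugate exponent q satisfies 1/p + 1/q = 1.
p = 2, so q = 2/(2 - 1) = 2.0
|y|^q = 2.591^2.0 = 6.7133
f*(2.591) = 6.7133 / 2.0 = 3.3566


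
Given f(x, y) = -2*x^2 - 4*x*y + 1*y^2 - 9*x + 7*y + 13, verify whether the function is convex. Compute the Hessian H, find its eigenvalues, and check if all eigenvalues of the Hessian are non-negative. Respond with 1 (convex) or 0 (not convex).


The Hessian of f(x,y) = -2*x^2 - 4*x*y + 1*y^2 - 9*x + 7*y + 13 is:
H = [[-4, -4], [-4, 2]]
Trace = -4 + 2 = -2
Determinant = -4*2 - (-4)^2 = -24
Discriminant = (-2)^2 - 4*-24 = 100.0
Eigenvalues: lambda_1 = -6.0, lambda_2 = 4.0
The function is not convex.

0


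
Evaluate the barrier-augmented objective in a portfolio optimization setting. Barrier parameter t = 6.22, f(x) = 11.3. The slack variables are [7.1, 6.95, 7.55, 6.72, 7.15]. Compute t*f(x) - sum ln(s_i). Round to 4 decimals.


Step 1: Compute log-barrier.
ln values: [1.9601, 1.9387, 2.0215, 1.9051, 1.9671]
phi = -(1.9601 + 1.9387 + 2.0215 + 1.9051 + 1.9671) = -9.7926
Step 2: Compute augmented objective.
t*f(x) = 6.22*11.3 = 70.286
Total = 70.286 - 9.7926 = 60.4934


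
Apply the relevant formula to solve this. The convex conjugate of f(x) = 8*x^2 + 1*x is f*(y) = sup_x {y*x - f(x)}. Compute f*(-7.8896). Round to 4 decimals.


f*(y) = sup_x {y*x - a*x^2 - b*x} = sup_x {(y-b)*x - a*x^2}
FOC: (y - b) - 2a*x = 0 => x* = (y - b)/(2a)
x* = (-7.8896 - 1)/(2*8) = -0.5556
f*(-7.8896) = (y-b)^2/(4a) = (-7.8896 - 1)^2/(4*8)
= 79.025/32 = 2.4695


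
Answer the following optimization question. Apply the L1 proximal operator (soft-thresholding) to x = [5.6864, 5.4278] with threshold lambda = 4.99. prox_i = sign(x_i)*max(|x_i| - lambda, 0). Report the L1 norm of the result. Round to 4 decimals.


Soft-thresholding with lambda = 4.99:
prox(5.6864) = sign(5.6864)*max(|5.6864| - 4.99, 0) = 0.6964
prox(5.4278) = sign(5.4278)*max(|5.4278| - 4.99, 0) = 0.4378
prox(x) = [0.6964, 0.4378]
||prox(x)||_1 = 0.6964 + 0.4378 = 1.1342


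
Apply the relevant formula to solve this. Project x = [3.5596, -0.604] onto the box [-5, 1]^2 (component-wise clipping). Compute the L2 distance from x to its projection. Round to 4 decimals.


Project each component onto [-5, 1].
clip(3.5596) = 1.0, clip(-0.604) = -0.604
Projection = [1.0, -0.604]
Squared diffs: [6.5516, 0.0]
Distance = sqrt(6.5516) = 2.5596


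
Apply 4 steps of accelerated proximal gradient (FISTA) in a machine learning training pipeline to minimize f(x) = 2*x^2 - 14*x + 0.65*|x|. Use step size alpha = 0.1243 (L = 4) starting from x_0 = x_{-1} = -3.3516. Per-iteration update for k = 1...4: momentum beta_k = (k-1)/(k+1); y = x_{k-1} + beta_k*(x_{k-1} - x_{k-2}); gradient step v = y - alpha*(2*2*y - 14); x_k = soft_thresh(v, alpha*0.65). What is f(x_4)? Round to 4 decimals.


FISTA on f(x) = 2*x^2 - 14*x + 0.65*|x|
L = 4, alpha = 0.1243
Iteration 1: beta = 0.0, y = -3.3516 + 0.0*(-3.3516 + 3.3516) = -3.3516
  grad(y) = -27.4064, v = y - alpha*grad = 0.055
  prox(v) = soft_thresh(0.055, 0.0808) = 0.0
Iteration 2: beta = 0.3333, y = 0.0 + 0.3333*(0.0 + 3.3516) = 1.1172
  grad(y) = -9.5312, v = y - alpha*grad = 2.3019
  prox(v) = soft_thresh(2.3019, 0.0808) = 2.2211
Iteration 3: beta = 0.5, y = 2.2211 + 0.5*(2.2211 - 0.0) = 3.3317
  grad(y) = -0.6732, v = y - alpha*grad = 3.4154
  prox(v) = soft_thresh(3.4154, 0.0808) = 3.3346
Iteration 4: beta = 0.6, y = 3.3346 + 0.6*(3.3346 - 2.2211) = 4.0027
  grad(y) = 2.0106, v = y - alpha*grad = 3.7527
  prox(v) = soft_thresh(3.7527, 0.0808) = 3.6719
f(x_4) = 2*3.6719^2 - 14*3.6719 + 0.65*|3.6719| = -22.0541


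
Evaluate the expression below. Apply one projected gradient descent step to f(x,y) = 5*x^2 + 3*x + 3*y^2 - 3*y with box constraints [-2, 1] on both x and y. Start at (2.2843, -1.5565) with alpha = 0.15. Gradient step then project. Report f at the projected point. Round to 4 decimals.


Step 1: Compute gradient at (2.2843, -1.5565).
grad_x = 2*5*2.2843 + 3 = 25.843
grad_y = 2*3*-1.5565 - 3 = -12.339
Step 2: Gradient step.
x_raw = 2.2843 - 0.15*25.843 = -1.5922
y_raw = -1.5565 - 0.15*-12.339 = 0.2944
Step 3: Project onto [-2, 1].
x_proj = clip(-1.5922) = -1.5922
y_proj = clip(0.2944) = 0.2944
Step 4: Evaluate f.
f(-1.5922, 0.2944) = 7.2751


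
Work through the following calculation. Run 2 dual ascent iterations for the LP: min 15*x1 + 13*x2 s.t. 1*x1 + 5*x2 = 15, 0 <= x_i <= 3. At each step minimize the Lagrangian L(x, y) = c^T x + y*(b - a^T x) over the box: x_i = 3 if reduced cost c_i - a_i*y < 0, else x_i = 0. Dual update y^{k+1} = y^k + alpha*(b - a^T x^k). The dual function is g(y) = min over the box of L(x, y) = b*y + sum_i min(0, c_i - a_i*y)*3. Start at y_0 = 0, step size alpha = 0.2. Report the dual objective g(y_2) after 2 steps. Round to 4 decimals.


Dual ascent for LP: min 15*x1 + 13*x2, 1*x1 + 5*x2 = 15, 0 <= x_i <= 3
Step 1: y^k = 0.0, reduced costs: (15.0, 13.0)
  x^k = (0.0, 0.0), subgradient = b - a^T x = 15.0
  y^{k+1} = 0.0 + 0.2*15.0 = 3.0
Step 2: y^k = 3.0, reduced costs: (12.0, -2.0)
  x^k = (0.0, 3.0), subgradient = b - a^T x = 0.0
  y^{k+1} = 3.0 + 0.2*0.0 = 3.0
Dual objective at y_2 = 3.0: reduced costs (12.0, -2.0), box minimizer x = (0.0, 3.0)
g(y_2) = b*y + (c1 - a1*y)*x1 + (c2 - a2*y)*x2 = 15*3.0 + 12.0*0.0 + (-2.0)*3.0 = 45.0 + 0.0 - 6.0 = 39.0


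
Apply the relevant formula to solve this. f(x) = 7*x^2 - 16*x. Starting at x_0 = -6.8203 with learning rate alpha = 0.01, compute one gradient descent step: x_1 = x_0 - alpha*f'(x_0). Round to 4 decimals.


We compute the gradient at x_0 and apply the update.
f'(x) = 14*x - 16
f'(-6.8203) = 14*-6.8203 - 16 = -111.4842
x_1 = -6.8203 - 0.01*-111.4842 = -5.7055


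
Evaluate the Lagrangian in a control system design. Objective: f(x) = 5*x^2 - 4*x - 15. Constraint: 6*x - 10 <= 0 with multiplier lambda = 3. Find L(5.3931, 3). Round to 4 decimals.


Step 1: Evaluate f(x).
f(5.3931) = 5*5.3931^2 - 4*5.3931 - 15 = 108.8552
Step 2: Evaluate g(x).
g(5.3931) = 6*5.3931 - 10 = 22.3586
Step 3: Compute Lagrangian.
L = 108.8552 + 3*22.3586 = 175.931


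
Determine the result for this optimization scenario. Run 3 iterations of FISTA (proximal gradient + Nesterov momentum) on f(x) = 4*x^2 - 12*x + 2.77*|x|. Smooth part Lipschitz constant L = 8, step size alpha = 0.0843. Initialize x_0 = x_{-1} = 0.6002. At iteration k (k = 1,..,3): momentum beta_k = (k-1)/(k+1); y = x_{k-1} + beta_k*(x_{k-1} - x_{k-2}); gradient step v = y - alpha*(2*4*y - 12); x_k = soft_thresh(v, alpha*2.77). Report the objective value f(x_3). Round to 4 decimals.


FISTA on f(x) = 4*x^2 - 12*x + 2.77*|x|
L = 8, alpha = 0.0843
Iteration 1: beta = 0.0, y = 0.6002 + 0.0*(0.6002 - 0.6002) = 0.6002
  grad(y) = -7.1984, v = y - alpha*grad = 1.207
  prox(v) = soft_thresh(1.207, 0.2335) = 0.9735
Iteration 2: beta = 0.3333, y = 0.9735 + 0.3333*(0.9735 - 0.6002) = 1.098
  grad(y) = -3.2164, v = y - alpha*grad = 1.3691
  prox(v) = soft_thresh(1.3691, 0.2335) = 1.1356
Iteration 3: beta = 0.5, y = 1.1356 + 0.5*(1.1356 - 0.9735) = 1.2166
  grad(y) = -2.2671, v = y - alpha*grad = 1.4077
  prox(v) = soft_thresh(1.4077, 0.2335) = 1.1742
f(x_3) = 4*1.1742^2 - 12*1.1742 + 2.77*|1.1742| = -5.3229


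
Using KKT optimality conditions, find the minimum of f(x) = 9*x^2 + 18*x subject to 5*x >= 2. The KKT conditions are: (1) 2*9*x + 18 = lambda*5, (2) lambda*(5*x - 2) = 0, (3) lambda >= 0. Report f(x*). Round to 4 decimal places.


Step 1: Try lambda = 0 (constraint inactive).
x_unc = -18/(2*9) = -1.0
Check: 5*-1.0 = -5.0 < 2 -- violated!
Step 2: Constraint must be active: 5*x = 2
x* = 2/5 = 0.4
lambda = (2*9*0.4 + 18)/5 = 5.04
Step 3: Compute optimal value.
f(x*) = 9*0.4^2 + 18*0.4 = 8.64


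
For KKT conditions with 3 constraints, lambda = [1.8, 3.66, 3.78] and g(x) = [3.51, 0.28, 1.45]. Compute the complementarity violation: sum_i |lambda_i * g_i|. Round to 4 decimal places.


KKT complementary slackness check:
lambda_1 * g_1 = 1.8 * 3.51 = 6.318
lambda_2 * g_2 = 3.66 * 0.28 = 1.0248
lambda_3 * g_3 = 3.78 * 1.45 = 5.481
Total violation = 6.318 + 1.0248 + 5.481 = 12.8238


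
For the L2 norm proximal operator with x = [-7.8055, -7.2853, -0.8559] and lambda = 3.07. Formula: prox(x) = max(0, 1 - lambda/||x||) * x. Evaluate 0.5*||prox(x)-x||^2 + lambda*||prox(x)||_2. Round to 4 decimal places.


Step 1: Compute ||x||.
||x|| = 10.7114
Step 2: Compute scaling factor.
scale = max(0, 1 - 3.07/10.7114) = 0.7134
Step 3: prox(x) = [-5.5684, -5.1973, -0.6106]
||prox(x)|| = 7.6414
Step 4: Proximal objective.
0.5*||prox-x||^2 = 4.7125
lambda*||prox|| = 23.4591
Total = 28.1715


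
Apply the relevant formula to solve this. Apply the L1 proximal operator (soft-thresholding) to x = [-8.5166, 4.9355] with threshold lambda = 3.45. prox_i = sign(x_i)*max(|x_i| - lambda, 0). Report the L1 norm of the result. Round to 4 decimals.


Soft-thresholding with lambda = 3.45:
prox(-8.5166) = sign(-8.5166)*max(|-8.5166| - 3.45, 0) = -5.0666
prox(4.9355) = sign(4.9355)*max(|4.9355| - 3.45, 0) = 1.4855
prox(x) = [-5.0666, 1.4855]
||prox(x)||_1 = 5.0666 + 1.4855 = 6.5521


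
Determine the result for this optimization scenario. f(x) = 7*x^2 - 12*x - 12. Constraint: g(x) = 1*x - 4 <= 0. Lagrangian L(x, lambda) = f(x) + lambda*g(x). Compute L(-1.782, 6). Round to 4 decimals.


Step 1: Evaluate f(x).
f(-1.782) = 7*(-1.782)^2 - 12*(-1.782) - 12 = 31.6127
Step 2: Evaluate g(x).
g(-1.782) = 1*-1.782 - 4 = -5.782
Step 3: Compute Lagrangian.
L = 31.6127 + 6*-5.782 = -3.0793


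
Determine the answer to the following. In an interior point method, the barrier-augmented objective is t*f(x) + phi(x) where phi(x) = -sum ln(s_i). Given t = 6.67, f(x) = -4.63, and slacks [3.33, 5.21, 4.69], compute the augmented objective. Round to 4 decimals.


Step 1: Compute log-barrier.
ln values: [1.203, 1.6506, 1.5454]
phi = -(1.203 + 1.6506 + 1.5454) = -4.399
Step 2: Compute augmented objective.
t*f(x) = 6.67*-4.63 = -30.8821
Total = -30.8821 - 4.399 = -35.2811


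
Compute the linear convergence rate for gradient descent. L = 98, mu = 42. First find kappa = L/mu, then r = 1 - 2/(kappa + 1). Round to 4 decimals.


Step 1: Compute the condition number.
kappa = L/mu = 98/42 = 2.3333
Step 2: Compute the convergence rate.
r = 1 - 2/(kappa + 1) = 1 - 2*mu/(L + mu) = (L - mu)/(L + mu) = 56/140 = 0.4


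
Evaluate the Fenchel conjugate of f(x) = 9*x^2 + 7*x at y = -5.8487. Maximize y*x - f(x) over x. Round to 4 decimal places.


f*(y) = sup_x {y*x - a*x^2 - b*x} = sup_x {(y-b)*x - a*x^2}
FOC: (y - b) - 2a*x = 0 => x* = (y - b)/(2a)
x* = (-5.8487 - 7)/(2*9) = -0.7138
f*(-5.8487) = (y-b)^2/(4a) = (-5.8487 - 7)^2/(4*9)
= 165.0891/36 = 4.5858


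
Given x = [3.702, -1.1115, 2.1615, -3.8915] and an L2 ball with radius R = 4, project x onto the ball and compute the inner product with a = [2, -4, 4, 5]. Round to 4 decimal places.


Step 1: Compute ||x|| (intermediates to 6 decimals).
||x|| = sqrt(3.702^2 + (-1.1115)^2 + 2.1615^2 + (-3.8915)^2) = 5.89543
Step 2: Project.
Since ||x|| > R, scale = R/||x|| = 4/5.89543 = 0.678492, proj(x) = scale * x
proj(x) = [2.511777, -0.754144, 1.46656, -2.640352]
Step 3: Dot product.
a^T * proj(x) = 2*2.511777 - 4*(-0.754144) + 4*1.46656 + 5*(-2.640352) = 0.7046


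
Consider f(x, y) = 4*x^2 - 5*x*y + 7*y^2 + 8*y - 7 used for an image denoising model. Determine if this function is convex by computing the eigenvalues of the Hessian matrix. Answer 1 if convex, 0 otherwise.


The Hessian of f(x,y) = 4*x^2 - 5*x*y + 7*y^2 + 8*y - 7 is:
H = [[8, -5], [-5, 14]]
Trace = 8 + 14 = 22
Determinant = 8*14 - (-5)^2 = 87
Discriminant = (22)^2 - 4*87 = 136.0
Eigenvalues: lambda_1 = 5.169, lambda_2 = 16.831
The function is convex.

1


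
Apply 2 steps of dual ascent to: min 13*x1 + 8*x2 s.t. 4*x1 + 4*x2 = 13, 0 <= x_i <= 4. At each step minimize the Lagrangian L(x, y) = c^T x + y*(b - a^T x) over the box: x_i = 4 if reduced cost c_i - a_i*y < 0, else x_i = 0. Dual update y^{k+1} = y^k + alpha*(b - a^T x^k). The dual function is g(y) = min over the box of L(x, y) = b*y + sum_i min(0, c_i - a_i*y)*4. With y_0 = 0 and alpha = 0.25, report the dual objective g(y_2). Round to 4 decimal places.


Dual ascent for LP: min 13*x1 + 8*x2, 4*x1 + 4*x2 = 13, 0 <= x_i <= 4
Step 1: y^k = 0.0, reduced costs: (13.0, 8.0)
  x^k = (0.0, 0.0), subgradient = b - a^T x = 13.0
  y^{k+1} = 0.0 + 0.25*13.0 = 3.25
Step 2: y^k = 3.25, reduced costs: (0.0, -5.0)
  x^k = (0.0, 4.0), subgradient = b - a^T x = -3.0
  y^{k+1} = 3.25 + 0.25*-3.0 = 2.5
Dual objective at y_2 = 2.5: reduced costs (3.0, -2.0), box minimizer x = (0.0, 4.0)
g(y_2) = b*y + (c1 - a1*y)*x1 + (c2 - a2*y)*x2 = 13*2.5 + 3.0*0.0 + (-2.0)*4.0 = 32.5 + 0.0 - 8.0 = 24.5


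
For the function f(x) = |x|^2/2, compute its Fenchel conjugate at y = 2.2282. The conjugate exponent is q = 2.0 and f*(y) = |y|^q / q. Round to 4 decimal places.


The conjugate exponent q satisfies 1/p + 1/q = 1.
p = 2, so q = 2/(2 - 1) = 2.0
|y|^q = 2.2282^2.0 = 4.9649
f*(2.2282) = 4.9649 / 2.0 = 2.4824


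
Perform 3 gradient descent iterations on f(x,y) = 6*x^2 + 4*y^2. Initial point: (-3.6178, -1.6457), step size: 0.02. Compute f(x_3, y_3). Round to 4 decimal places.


Gradient descent on f(x,y) = 6*x^2 + 4*y^2.
Starting point: (-3.6178, -1.6457), alpha = 0.02
Step 1: grad_x = 2*6*-3.6178 = -43.4136, grad_y = 2*4*-1.6457 = -13.1656
  x_1 = -3.6178 - 0.02*-43.4136 = -2.7495
  y_1 = -1.6457 - 0.02*-13.1656 = -1.3824
Step 2: grad_x = 2*6*-2.7495 = -32.9943, grad_y = 2*4*-1.3824 = -11.0591
  x_2 = -2.7495 - 0.02*-32.9943 = -2.0896
  y_2 = -1.3824 - 0.02*-11.0591 = -1.1612
Step 3: grad_x = 2*6*-2.0896 = -25.0757, grad_y = 2*4*-1.1612 = -9.2896
  x_3 = -2.0896 - 0.02*-25.0757 = -1.5881
  y_3 = -1.1612 - 0.02*-9.2896 = -0.9754
f(-1.5881, -0.9754) = 6*(-1.5881)^2 + 4*(-0.9754)^2 = 18.9386
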